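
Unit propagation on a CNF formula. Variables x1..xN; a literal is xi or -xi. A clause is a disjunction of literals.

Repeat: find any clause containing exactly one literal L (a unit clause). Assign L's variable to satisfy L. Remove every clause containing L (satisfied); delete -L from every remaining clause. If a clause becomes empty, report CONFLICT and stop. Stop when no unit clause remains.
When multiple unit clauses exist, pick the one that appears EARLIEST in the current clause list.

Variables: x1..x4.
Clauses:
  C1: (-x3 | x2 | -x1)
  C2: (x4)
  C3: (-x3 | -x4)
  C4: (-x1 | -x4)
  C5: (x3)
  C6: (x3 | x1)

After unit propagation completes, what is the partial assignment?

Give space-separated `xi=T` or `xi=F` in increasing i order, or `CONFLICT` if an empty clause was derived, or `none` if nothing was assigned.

Answer: CONFLICT

Derivation:
unit clause [4] forces x4=T; simplify:
  drop -4 from [-3, -4] -> [-3]
  drop -4 from [-1, -4] -> [-1]
  satisfied 1 clause(s); 5 remain; assigned so far: [4]
unit clause [-3] forces x3=F; simplify:
  drop 3 from [3] -> [] (empty!)
  drop 3 from [3, 1] -> [1]
  satisfied 2 clause(s); 3 remain; assigned so far: [3, 4]
CONFLICT (empty clause)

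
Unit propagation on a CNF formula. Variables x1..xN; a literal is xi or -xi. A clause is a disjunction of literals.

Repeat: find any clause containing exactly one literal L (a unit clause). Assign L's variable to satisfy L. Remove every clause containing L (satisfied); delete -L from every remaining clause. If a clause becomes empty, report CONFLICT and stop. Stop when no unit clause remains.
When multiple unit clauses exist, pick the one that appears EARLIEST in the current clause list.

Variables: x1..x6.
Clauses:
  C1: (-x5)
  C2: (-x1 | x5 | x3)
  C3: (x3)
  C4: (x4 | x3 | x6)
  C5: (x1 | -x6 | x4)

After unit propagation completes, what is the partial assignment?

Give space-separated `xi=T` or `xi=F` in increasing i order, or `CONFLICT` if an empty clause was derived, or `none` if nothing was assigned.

Answer: x3=T x5=F

Derivation:
unit clause [-5] forces x5=F; simplify:
  drop 5 from [-1, 5, 3] -> [-1, 3]
  satisfied 1 clause(s); 4 remain; assigned so far: [5]
unit clause [3] forces x3=T; simplify:
  satisfied 3 clause(s); 1 remain; assigned so far: [3, 5]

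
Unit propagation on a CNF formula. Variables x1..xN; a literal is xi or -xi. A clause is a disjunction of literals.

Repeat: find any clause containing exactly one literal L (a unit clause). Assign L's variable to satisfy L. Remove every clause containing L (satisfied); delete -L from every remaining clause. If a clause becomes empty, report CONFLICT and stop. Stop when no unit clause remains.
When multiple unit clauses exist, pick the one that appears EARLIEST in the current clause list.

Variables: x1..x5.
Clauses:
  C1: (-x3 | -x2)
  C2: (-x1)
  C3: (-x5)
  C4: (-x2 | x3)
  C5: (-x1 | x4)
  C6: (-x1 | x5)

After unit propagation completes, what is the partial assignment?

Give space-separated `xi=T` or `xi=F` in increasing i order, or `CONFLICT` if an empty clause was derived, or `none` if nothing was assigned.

unit clause [-1] forces x1=F; simplify:
  satisfied 3 clause(s); 3 remain; assigned so far: [1]
unit clause [-5] forces x5=F; simplify:
  satisfied 1 clause(s); 2 remain; assigned so far: [1, 5]

Answer: x1=F x5=F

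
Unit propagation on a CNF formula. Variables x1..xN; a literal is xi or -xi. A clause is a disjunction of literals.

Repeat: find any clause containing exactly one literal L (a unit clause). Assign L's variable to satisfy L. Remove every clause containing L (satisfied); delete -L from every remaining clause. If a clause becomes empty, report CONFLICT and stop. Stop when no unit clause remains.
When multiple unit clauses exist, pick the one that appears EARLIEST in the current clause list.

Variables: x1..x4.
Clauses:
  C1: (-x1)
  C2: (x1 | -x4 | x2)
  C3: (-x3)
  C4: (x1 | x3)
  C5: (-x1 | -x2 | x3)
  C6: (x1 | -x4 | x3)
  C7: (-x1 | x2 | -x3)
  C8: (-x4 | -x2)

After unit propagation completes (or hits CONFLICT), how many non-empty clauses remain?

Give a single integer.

unit clause [-1] forces x1=F; simplify:
  drop 1 from [1, -4, 2] -> [-4, 2]
  drop 1 from [1, 3] -> [3]
  drop 1 from [1, -4, 3] -> [-4, 3]
  satisfied 3 clause(s); 5 remain; assigned so far: [1]
unit clause [-3] forces x3=F; simplify:
  drop 3 from [3] -> [] (empty!)
  drop 3 from [-4, 3] -> [-4]
  satisfied 1 clause(s); 4 remain; assigned so far: [1, 3]
CONFLICT (empty clause)

Answer: 3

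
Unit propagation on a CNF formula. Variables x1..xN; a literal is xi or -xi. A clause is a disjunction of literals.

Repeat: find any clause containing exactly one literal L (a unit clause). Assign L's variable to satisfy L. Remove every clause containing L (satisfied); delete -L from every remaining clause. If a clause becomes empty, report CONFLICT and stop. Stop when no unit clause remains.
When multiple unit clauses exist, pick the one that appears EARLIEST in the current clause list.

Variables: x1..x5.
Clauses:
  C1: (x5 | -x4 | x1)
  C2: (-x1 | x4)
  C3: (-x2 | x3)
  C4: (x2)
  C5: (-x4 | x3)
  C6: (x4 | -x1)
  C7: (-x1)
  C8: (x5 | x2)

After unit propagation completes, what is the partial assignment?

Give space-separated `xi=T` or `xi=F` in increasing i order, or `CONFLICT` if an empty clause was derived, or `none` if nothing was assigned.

Answer: x1=F x2=T x3=T

Derivation:
unit clause [2] forces x2=T; simplify:
  drop -2 from [-2, 3] -> [3]
  satisfied 2 clause(s); 6 remain; assigned so far: [2]
unit clause [3] forces x3=T; simplify:
  satisfied 2 clause(s); 4 remain; assigned so far: [2, 3]
unit clause [-1] forces x1=F; simplify:
  drop 1 from [5, -4, 1] -> [5, -4]
  satisfied 3 clause(s); 1 remain; assigned so far: [1, 2, 3]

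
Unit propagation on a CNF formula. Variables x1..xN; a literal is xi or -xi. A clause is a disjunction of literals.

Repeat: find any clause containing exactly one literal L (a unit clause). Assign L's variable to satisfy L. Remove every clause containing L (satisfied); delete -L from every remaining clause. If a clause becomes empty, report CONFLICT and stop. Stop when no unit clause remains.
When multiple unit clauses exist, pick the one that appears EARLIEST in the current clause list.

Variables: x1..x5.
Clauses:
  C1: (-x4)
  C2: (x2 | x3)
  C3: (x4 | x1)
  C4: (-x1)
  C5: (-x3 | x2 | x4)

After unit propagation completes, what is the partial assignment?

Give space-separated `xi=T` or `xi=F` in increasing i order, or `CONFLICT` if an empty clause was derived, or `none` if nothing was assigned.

unit clause [-4] forces x4=F; simplify:
  drop 4 from [4, 1] -> [1]
  drop 4 from [-3, 2, 4] -> [-3, 2]
  satisfied 1 clause(s); 4 remain; assigned so far: [4]
unit clause [1] forces x1=T; simplify:
  drop -1 from [-1] -> [] (empty!)
  satisfied 1 clause(s); 3 remain; assigned so far: [1, 4]
CONFLICT (empty clause)

Answer: CONFLICT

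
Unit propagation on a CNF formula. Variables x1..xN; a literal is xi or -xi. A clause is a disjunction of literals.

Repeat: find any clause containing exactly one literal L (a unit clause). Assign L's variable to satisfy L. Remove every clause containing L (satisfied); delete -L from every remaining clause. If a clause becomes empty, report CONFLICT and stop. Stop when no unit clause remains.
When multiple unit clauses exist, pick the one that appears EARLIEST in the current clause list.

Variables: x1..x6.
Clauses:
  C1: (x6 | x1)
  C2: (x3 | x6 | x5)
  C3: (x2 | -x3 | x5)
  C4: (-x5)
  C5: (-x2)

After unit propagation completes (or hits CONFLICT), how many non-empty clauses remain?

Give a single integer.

Answer: 0

Derivation:
unit clause [-5] forces x5=F; simplify:
  drop 5 from [3, 6, 5] -> [3, 6]
  drop 5 from [2, -3, 5] -> [2, -3]
  satisfied 1 clause(s); 4 remain; assigned so far: [5]
unit clause [-2] forces x2=F; simplify:
  drop 2 from [2, -3] -> [-3]
  satisfied 1 clause(s); 3 remain; assigned so far: [2, 5]
unit clause [-3] forces x3=F; simplify:
  drop 3 from [3, 6] -> [6]
  satisfied 1 clause(s); 2 remain; assigned so far: [2, 3, 5]
unit clause [6] forces x6=T; simplify:
  satisfied 2 clause(s); 0 remain; assigned so far: [2, 3, 5, 6]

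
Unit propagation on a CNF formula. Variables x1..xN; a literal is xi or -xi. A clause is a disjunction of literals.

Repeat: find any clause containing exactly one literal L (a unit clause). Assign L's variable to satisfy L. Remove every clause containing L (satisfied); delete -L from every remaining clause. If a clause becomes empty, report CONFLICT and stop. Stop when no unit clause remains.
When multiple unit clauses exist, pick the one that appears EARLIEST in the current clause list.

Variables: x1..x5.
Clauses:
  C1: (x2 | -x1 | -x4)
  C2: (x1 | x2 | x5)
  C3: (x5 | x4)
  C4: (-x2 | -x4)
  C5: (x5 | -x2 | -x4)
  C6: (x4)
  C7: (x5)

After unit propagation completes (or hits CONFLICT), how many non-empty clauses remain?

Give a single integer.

Answer: 0

Derivation:
unit clause [4] forces x4=T; simplify:
  drop -4 from [2, -1, -4] -> [2, -1]
  drop -4 from [-2, -4] -> [-2]
  drop -4 from [5, -2, -4] -> [5, -2]
  satisfied 2 clause(s); 5 remain; assigned so far: [4]
unit clause [-2] forces x2=F; simplify:
  drop 2 from [2, -1] -> [-1]
  drop 2 from [1, 2, 5] -> [1, 5]
  satisfied 2 clause(s); 3 remain; assigned so far: [2, 4]
unit clause [-1] forces x1=F; simplify:
  drop 1 from [1, 5] -> [5]
  satisfied 1 clause(s); 2 remain; assigned so far: [1, 2, 4]
unit clause [5] forces x5=T; simplify:
  satisfied 2 clause(s); 0 remain; assigned so far: [1, 2, 4, 5]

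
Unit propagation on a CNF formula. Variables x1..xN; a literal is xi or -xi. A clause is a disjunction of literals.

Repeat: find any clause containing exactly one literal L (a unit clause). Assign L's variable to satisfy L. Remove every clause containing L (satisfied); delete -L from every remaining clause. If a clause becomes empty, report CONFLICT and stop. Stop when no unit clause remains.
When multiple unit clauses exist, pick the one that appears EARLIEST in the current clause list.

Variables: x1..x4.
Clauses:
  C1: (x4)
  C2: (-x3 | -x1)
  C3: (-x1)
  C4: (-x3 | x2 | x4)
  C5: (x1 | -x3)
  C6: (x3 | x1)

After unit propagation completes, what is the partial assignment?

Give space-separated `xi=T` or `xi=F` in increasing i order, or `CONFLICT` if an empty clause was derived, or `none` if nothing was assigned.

Answer: CONFLICT

Derivation:
unit clause [4] forces x4=T; simplify:
  satisfied 2 clause(s); 4 remain; assigned so far: [4]
unit clause [-1] forces x1=F; simplify:
  drop 1 from [1, -3] -> [-3]
  drop 1 from [3, 1] -> [3]
  satisfied 2 clause(s); 2 remain; assigned so far: [1, 4]
unit clause [-3] forces x3=F; simplify:
  drop 3 from [3] -> [] (empty!)
  satisfied 1 clause(s); 1 remain; assigned so far: [1, 3, 4]
CONFLICT (empty clause)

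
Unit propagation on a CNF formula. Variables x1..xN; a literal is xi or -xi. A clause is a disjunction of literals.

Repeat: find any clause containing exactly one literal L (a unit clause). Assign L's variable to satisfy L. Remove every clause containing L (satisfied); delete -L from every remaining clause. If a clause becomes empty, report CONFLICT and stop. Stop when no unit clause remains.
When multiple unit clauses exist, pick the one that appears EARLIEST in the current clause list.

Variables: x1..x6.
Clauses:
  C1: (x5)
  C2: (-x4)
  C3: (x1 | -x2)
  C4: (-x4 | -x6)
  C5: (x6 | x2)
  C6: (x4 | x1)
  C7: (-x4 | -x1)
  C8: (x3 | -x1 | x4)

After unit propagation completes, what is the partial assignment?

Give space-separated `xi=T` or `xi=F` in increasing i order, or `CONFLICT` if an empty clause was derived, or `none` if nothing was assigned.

unit clause [5] forces x5=T; simplify:
  satisfied 1 clause(s); 7 remain; assigned so far: [5]
unit clause [-4] forces x4=F; simplify:
  drop 4 from [4, 1] -> [1]
  drop 4 from [3, -1, 4] -> [3, -1]
  satisfied 3 clause(s); 4 remain; assigned so far: [4, 5]
unit clause [1] forces x1=T; simplify:
  drop -1 from [3, -1] -> [3]
  satisfied 2 clause(s); 2 remain; assigned so far: [1, 4, 5]
unit clause [3] forces x3=T; simplify:
  satisfied 1 clause(s); 1 remain; assigned so far: [1, 3, 4, 5]

Answer: x1=T x3=T x4=F x5=T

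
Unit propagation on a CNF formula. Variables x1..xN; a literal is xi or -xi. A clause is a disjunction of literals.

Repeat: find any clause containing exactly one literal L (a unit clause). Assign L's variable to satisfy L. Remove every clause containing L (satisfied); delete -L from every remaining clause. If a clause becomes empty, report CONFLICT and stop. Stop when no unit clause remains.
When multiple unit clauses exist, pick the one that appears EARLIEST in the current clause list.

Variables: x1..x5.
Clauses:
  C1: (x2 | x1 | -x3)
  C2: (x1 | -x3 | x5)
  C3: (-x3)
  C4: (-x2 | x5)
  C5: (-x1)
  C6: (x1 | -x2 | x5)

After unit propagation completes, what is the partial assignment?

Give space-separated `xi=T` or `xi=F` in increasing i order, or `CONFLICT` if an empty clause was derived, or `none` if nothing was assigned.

Answer: x1=F x3=F

Derivation:
unit clause [-3] forces x3=F; simplify:
  satisfied 3 clause(s); 3 remain; assigned so far: [3]
unit clause [-1] forces x1=F; simplify:
  drop 1 from [1, -2, 5] -> [-2, 5]
  satisfied 1 clause(s); 2 remain; assigned so far: [1, 3]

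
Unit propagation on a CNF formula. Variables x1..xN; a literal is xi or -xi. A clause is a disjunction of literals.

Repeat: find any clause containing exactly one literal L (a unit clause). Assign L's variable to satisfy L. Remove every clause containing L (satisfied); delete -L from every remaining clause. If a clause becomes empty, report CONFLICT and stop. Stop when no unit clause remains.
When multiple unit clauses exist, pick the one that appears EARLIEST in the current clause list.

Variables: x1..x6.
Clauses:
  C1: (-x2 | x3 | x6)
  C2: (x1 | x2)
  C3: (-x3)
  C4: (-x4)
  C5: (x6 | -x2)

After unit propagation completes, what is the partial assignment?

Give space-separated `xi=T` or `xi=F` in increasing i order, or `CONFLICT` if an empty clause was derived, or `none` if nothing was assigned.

unit clause [-3] forces x3=F; simplify:
  drop 3 from [-2, 3, 6] -> [-2, 6]
  satisfied 1 clause(s); 4 remain; assigned so far: [3]
unit clause [-4] forces x4=F; simplify:
  satisfied 1 clause(s); 3 remain; assigned so far: [3, 4]

Answer: x3=F x4=F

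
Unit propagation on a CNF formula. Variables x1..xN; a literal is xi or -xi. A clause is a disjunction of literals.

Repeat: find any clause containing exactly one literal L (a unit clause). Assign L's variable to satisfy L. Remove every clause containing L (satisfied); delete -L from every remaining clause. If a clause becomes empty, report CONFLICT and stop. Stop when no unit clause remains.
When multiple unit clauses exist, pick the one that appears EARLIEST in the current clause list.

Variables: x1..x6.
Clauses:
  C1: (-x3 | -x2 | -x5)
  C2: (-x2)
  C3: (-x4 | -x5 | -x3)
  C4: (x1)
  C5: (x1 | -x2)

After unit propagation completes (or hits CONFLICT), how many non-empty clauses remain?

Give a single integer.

unit clause [-2] forces x2=F; simplify:
  satisfied 3 clause(s); 2 remain; assigned so far: [2]
unit clause [1] forces x1=T; simplify:
  satisfied 1 clause(s); 1 remain; assigned so far: [1, 2]

Answer: 1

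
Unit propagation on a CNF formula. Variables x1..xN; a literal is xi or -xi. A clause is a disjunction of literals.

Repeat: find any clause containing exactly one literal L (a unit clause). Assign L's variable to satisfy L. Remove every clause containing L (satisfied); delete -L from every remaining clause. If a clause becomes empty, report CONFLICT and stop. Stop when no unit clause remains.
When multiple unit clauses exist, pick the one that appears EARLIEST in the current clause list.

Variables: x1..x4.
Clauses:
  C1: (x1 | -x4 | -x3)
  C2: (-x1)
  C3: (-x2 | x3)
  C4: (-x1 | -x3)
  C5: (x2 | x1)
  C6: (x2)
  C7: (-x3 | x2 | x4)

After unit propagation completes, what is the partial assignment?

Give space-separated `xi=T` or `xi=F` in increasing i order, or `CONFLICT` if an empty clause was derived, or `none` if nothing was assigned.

Answer: x1=F x2=T x3=T x4=F

Derivation:
unit clause [-1] forces x1=F; simplify:
  drop 1 from [1, -4, -3] -> [-4, -3]
  drop 1 from [2, 1] -> [2]
  satisfied 2 clause(s); 5 remain; assigned so far: [1]
unit clause [2] forces x2=T; simplify:
  drop -2 from [-2, 3] -> [3]
  satisfied 3 clause(s); 2 remain; assigned so far: [1, 2]
unit clause [3] forces x3=T; simplify:
  drop -3 from [-4, -3] -> [-4]
  satisfied 1 clause(s); 1 remain; assigned so far: [1, 2, 3]
unit clause [-4] forces x4=F; simplify:
  satisfied 1 clause(s); 0 remain; assigned so far: [1, 2, 3, 4]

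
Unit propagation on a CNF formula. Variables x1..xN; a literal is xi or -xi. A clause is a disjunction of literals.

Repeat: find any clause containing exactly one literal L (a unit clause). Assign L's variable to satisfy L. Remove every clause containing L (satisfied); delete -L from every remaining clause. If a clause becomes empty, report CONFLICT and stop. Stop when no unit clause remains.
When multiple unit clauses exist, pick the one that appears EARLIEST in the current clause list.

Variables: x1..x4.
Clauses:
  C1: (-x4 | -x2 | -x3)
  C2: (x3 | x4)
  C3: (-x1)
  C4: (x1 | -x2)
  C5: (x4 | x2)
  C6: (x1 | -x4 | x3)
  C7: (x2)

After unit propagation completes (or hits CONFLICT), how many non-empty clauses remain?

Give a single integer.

unit clause [-1] forces x1=F; simplify:
  drop 1 from [1, -2] -> [-2]
  drop 1 from [1, -4, 3] -> [-4, 3]
  satisfied 1 clause(s); 6 remain; assigned so far: [1]
unit clause [-2] forces x2=F; simplify:
  drop 2 from [4, 2] -> [4]
  drop 2 from [2] -> [] (empty!)
  satisfied 2 clause(s); 4 remain; assigned so far: [1, 2]
CONFLICT (empty clause)

Answer: 3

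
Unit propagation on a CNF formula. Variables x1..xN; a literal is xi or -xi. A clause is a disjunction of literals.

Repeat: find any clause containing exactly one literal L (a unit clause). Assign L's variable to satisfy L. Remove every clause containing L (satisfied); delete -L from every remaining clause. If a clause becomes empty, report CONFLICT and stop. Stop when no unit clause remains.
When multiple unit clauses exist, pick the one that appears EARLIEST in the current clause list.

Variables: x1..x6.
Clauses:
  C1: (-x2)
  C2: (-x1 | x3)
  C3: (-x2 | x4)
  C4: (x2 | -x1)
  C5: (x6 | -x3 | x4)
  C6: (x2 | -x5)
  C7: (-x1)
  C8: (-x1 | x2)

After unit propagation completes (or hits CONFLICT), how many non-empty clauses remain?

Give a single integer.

unit clause [-2] forces x2=F; simplify:
  drop 2 from [2, -1] -> [-1]
  drop 2 from [2, -5] -> [-5]
  drop 2 from [-1, 2] -> [-1]
  satisfied 2 clause(s); 6 remain; assigned so far: [2]
unit clause [-1] forces x1=F; simplify:
  satisfied 4 clause(s); 2 remain; assigned so far: [1, 2]
unit clause [-5] forces x5=F; simplify:
  satisfied 1 clause(s); 1 remain; assigned so far: [1, 2, 5]

Answer: 1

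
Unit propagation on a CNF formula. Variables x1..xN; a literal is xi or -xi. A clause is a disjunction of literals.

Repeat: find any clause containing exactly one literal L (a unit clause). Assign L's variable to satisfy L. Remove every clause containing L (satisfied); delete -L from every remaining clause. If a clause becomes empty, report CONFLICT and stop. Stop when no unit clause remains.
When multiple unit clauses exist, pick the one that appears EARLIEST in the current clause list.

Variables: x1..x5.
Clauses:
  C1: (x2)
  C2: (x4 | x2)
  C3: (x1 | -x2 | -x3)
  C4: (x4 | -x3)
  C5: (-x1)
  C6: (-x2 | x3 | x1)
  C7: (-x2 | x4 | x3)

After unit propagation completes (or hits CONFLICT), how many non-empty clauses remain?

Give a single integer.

Answer: 1

Derivation:
unit clause [2] forces x2=T; simplify:
  drop -2 from [1, -2, -3] -> [1, -3]
  drop -2 from [-2, 3, 1] -> [3, 1]
  drop -2 from [-2, 4, 3] -> [4, 3]
  satisfied 2 clause(s); 5 remain; assigned so far: [2]
unit clause [-1] forces x1=F; simplify:
  drop 1 from [1, -3] -> [-3]
  drop 1 from [3, 1] -> [3]
  satisfied 1 clause(s); 4 remain; assigned so far: [1, 2]
unit clause [-3] forces x3=F; simplify:
  drop 3 from [3] -> [] (empty!)
  drop 3 from [4, 3] -> [4]
  satisfied 2 clause(s); 2 remain; assigned so far: [1, 2, 3]
CONFLICT (empty clause)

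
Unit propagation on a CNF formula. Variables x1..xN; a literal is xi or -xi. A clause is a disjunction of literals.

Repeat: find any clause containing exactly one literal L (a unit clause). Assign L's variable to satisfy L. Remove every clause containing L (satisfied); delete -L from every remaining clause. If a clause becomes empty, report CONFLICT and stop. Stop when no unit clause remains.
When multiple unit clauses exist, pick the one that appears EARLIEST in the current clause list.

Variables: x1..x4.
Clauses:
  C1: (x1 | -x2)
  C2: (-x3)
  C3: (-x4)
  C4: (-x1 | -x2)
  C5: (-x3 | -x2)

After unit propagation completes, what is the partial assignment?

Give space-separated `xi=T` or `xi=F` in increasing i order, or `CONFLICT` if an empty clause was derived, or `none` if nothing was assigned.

unit clause [-3] forces x3=F; simplify:
  satisfied 2 clause(s); 3 remain; assigned so far: [3]
unit clause [-4] forces x4=F; simplify:
  satisfied 1 clause(s); 2 remain; assigned so far: [3, 4]

Answer: x3=F x4=F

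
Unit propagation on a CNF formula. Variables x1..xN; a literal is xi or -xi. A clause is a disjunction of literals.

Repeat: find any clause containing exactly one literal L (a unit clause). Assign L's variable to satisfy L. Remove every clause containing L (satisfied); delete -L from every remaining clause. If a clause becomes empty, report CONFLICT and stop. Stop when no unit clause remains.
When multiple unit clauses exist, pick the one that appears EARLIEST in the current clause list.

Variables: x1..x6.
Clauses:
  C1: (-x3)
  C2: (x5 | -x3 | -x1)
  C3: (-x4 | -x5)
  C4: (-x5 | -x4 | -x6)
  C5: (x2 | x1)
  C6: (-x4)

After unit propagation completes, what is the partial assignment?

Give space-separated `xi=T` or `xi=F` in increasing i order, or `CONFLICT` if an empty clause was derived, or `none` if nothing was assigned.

Answer: x3=F x4=F

Derivation:
unit clause [-3] forces x3=F; simplify:
  satisfied 2 clause(s); 4 remain; assigned so far: [3]
unit clause [-4] forces x4=F; simplify:
  satisfied 3 clause(s); 1 remain; assigned so far: [3, 4]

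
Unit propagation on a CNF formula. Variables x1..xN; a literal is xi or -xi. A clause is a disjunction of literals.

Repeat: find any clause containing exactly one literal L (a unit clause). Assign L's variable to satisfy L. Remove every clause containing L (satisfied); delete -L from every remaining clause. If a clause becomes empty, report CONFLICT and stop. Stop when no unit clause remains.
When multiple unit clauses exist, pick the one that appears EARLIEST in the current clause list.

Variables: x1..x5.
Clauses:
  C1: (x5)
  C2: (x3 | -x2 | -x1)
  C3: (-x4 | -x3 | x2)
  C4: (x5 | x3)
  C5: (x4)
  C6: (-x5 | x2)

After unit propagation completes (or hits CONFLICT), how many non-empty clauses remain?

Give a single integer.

Answer: 1

Derivation:
unit clause [5] forces x5=T; simplify:
  drop -5 from [-5, 2] -> [2]
  satisfied 2 clause(s); 4 remain; assigned so far: [5]
unit clause [4] forces x4=T; simplify:
  drop -4 from [-4, -3, 2] -> [-3, 2]
  satisfied 1 clause(s); 3 remain; assigned so far: [4, 5]
unit clause [2] forces x2=T; simplify:
  drop -2 from [3, -2, -1] -> [3, -1]
  satisfied 2 clause(s); 1 remain; assigned so far: [2, 4, 5]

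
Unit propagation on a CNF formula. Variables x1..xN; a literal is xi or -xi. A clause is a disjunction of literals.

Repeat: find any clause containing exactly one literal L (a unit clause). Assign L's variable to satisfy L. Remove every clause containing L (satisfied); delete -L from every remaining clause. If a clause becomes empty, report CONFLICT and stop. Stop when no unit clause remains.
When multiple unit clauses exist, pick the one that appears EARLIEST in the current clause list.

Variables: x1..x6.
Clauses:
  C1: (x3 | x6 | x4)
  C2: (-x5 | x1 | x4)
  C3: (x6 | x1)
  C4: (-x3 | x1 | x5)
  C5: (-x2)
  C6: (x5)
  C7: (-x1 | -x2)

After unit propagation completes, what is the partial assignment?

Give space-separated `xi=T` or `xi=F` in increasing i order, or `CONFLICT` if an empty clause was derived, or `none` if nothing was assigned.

Answer: x2=F x5=T

Derivation:
unit clause [-2] forces x2=F; simplify:
  satisfied 2 clause(s); 5 remain; assigned so far: [2]
unit clause [5] forces x5=T; simplify:
  drop -5 from [-5, 1, 4] -> [1, 4]
  satisfied 2 clause(s); 3 remain; assigned so far: [2, 5]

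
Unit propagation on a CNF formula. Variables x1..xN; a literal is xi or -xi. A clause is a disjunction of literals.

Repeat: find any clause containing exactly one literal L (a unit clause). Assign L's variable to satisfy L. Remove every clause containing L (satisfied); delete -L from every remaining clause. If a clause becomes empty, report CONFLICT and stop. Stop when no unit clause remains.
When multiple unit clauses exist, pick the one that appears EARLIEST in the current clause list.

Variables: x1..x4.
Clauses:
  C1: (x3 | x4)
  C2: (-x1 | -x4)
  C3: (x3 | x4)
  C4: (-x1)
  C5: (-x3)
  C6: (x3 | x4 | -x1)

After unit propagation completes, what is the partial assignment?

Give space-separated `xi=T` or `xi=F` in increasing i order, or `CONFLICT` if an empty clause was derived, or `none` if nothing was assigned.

Answer: x1=F x3=F x4=T

Derivation:
unit clause [-1] forces x1=F; simplify:
  satisfied 3 clause(s); 3 remain; assigned so far: [1]
unit clause [-3] forces x3=F; simplify:
  drop 3 from [3, 4] -> [4]
  drop 3 from [3, 4] -> [4]
  satisfied 1 clause(s); 2 remain; assigned so far: [1, 3]
unit clause [4] forces x4=T; simplify:
  satisfied 2 clause(s); 0 remain; assigned so far: [1, 3, 4]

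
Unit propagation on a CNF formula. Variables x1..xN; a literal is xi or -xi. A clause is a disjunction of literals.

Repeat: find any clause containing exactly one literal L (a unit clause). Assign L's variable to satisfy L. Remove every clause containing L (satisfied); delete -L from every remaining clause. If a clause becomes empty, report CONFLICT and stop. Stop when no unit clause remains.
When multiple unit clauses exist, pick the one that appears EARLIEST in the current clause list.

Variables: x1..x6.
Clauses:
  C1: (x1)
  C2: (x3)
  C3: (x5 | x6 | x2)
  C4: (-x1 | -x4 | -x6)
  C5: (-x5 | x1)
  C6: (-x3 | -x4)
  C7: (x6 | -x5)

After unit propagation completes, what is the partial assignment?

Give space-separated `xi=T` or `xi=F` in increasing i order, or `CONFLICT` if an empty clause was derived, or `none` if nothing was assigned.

unit clause [1] forces x1=T; simplify:
  drop -1 from [-1, -4, -6] -> [-4, -6]
  satisfied 2 clause(s); 5 remain; assigned so far: [1]
unit clause [3] forces x3=T; simplify:
  drop -3 from [-3, -4] -> [-4]
  satisfied 1 clause(s); 4 remain; assigned so far: [1, 3]
unit clause [-4] forces x4=F; simplify:
  satisfied 2 clause(s); 2 remain; assigned so far: [1, 3, 4]

Answer: x1=T x3=T x4=F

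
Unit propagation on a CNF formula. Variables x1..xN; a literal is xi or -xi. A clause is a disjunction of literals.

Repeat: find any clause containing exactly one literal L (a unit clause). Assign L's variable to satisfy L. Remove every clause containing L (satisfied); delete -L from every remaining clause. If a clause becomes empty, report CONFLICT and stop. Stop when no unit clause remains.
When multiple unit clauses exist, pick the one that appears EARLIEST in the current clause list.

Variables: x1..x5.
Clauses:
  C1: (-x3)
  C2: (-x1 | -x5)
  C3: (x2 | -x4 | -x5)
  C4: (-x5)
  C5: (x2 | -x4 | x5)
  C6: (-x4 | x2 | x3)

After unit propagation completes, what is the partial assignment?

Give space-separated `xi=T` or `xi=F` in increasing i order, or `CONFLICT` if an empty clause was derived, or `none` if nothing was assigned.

unit clause [-3] forces x3=F; simplify:
  drop 3 from [-4, 2, 3] -> [-4, 2]
  satisfied 1 clause(s); 5 remain; assigned so far: [3]
unit clause [-5] forces x5=F; simplify:
  drop 5 from [2, -4, 5] -> [2, -4]
  satisfied 3 clause(s); 2 remain; assigned so far: [3, 5]

Answer: x3=F x5=F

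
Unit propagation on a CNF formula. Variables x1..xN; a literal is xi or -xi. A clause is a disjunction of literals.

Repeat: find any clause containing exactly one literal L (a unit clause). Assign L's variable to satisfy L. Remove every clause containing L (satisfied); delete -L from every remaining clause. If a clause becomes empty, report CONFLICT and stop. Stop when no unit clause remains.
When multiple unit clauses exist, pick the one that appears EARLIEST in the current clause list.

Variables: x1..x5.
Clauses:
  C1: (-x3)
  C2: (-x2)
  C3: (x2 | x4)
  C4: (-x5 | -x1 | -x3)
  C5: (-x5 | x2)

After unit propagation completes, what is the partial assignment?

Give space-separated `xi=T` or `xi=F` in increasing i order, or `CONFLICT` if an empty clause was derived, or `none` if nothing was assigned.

Answer: x2=F x3=F x4=T x5=F

Derivation:
unit clause [-3] forces x3=F; simplify:
  satisfied 2 clause(s); 3 remain; assigned so far: [3]
unit clause [-2] forces x2=F; simplify:
  drop 2 from [2, 4] -> [4]
  drop 2 from [-5, 2] -> [-5]
  satisfied 1 clause(s); 2 remain; assigned so far: [2, 3]
unit clause [4] forces x4=T; simplify:
  satisfied 1 clause(s); 1 remain; assigned so far: [2, 3, 4]
unit clause [-5] forces x5=F; simplify:
  satisfied 1 clause(s); 0 remain; assigned so far: [2, 3, 4, 5]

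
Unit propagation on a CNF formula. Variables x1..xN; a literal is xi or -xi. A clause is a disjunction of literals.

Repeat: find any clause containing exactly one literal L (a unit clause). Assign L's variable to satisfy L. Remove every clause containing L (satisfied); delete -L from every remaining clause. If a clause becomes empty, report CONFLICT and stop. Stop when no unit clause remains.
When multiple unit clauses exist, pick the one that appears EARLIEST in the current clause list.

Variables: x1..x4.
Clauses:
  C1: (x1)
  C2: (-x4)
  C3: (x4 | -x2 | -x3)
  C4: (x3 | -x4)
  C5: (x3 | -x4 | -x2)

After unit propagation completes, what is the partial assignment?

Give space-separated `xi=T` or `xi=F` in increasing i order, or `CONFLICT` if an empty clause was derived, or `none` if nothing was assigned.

unit clause [1] forces x1=T; simplify:
  satisfied 1 clause(s); 4 remain; assigned so far: [1]
unit clause [-4] forces x4=F; simplify:
  drop 4 from [4, -2, -3] -> [-2, -3]
  satisfied 3 clause(s); 1 remain; assigned so far: [1, 4]

Answer: x1=T x4=F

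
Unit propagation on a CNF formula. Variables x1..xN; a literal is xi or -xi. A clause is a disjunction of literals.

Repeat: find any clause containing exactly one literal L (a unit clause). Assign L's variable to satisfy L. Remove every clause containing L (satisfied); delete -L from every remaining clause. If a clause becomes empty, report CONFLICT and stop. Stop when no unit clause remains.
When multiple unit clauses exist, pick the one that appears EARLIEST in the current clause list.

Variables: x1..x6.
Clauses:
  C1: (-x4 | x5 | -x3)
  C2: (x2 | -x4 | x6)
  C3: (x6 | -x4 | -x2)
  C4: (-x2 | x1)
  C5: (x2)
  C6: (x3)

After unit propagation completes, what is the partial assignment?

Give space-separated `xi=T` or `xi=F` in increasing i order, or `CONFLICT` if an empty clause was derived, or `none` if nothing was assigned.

unit clause [2] forces x2=T; simplify:
  drop -2 from [6, -4, -2] -> [6, -4]
  drop -2 from [-2, 1] -> [1]
  satisfied 2 clause(s); 4 remain; assigned so far: [2]
unit clause [1] forces x1=T; simplify:
  satisfied 1 clause(s); 3 remain; assigned so far: [1, 2]
unit clause [3] forces x3=T; simplify:
  drop -3 from [-4, 5, -3] -> [-4, 5]
  satisfied 1 clause(s); 2 remain; assigned so far: [1, 2, 3]

Answer: x1=T x2=T x3=T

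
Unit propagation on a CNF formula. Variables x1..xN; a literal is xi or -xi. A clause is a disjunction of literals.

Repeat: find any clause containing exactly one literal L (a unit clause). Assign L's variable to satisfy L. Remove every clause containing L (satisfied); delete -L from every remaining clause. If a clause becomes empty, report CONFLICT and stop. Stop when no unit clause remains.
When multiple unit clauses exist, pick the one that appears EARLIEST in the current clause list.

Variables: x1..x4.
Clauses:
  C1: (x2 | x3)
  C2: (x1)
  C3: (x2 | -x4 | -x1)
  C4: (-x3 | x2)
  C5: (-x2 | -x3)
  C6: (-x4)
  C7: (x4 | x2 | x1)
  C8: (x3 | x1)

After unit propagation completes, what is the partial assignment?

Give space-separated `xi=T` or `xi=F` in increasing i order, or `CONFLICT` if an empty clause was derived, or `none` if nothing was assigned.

unit clause [1] forces x1=T; simplify:
  drop -1 from [2, -4, -1] -> [2, -4]
  satisfied 3 clause(s); 5 remain; assigned so far: [1]
unit clause [-4] forces x4=F; simplify:
  satisfied 2 clause(s); 3 remain; assigned so far: [1, 4]

Answer: x1=T x4=F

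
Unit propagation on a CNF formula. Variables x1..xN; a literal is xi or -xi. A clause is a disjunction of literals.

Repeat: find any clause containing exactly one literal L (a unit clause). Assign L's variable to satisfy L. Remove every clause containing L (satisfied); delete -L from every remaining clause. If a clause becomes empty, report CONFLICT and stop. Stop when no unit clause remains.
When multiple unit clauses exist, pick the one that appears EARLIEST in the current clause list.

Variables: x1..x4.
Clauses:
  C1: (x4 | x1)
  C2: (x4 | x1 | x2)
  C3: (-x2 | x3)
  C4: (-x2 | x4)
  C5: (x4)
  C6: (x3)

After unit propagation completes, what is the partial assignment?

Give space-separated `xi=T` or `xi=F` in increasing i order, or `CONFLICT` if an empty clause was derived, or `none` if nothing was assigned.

unit clause [4] forces x4=T; simplify:
  satisfied 4 clause(s); 2 remain; assigned so far: [4]
unit clause [3] forces x3=T; simplify:
  satisfied 2 clause(s); 0 remain; assigned so far: [3, 4]

Answer: x3=T x4=T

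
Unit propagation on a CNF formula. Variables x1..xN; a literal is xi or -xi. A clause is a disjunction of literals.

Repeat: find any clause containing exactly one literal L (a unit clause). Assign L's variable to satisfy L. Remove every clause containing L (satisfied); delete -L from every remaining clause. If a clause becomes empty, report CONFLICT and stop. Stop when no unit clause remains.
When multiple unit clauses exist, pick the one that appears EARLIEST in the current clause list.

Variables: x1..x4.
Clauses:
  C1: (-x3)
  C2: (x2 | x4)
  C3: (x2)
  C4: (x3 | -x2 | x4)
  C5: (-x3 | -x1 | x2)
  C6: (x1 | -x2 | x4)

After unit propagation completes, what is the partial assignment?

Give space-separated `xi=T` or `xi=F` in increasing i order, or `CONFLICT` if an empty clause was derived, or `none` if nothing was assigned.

Answer: x2=T x3=F x4=T

Derivation:
unit clause [-3] forces x3=F; simplify:
  drop 3 from [3, -2, 4] -> [-2, 4]
  satisfied 2 clause(s); 4 remain; assigned so far: [3]
unit clause [2] forces x2=T; simplify:
  drop -2 from [-2, 4] -> [4]
  drop -2 from [1, -2, 4] -> [1, 4]
  satisfied 2 clause(s); 2 remain; assigned so far: [2, 3]
unit clause [4] forces x4=T; simplify:
  satisfied 2 clause(s); 0 remain; assigned so far: [2, 3, 4]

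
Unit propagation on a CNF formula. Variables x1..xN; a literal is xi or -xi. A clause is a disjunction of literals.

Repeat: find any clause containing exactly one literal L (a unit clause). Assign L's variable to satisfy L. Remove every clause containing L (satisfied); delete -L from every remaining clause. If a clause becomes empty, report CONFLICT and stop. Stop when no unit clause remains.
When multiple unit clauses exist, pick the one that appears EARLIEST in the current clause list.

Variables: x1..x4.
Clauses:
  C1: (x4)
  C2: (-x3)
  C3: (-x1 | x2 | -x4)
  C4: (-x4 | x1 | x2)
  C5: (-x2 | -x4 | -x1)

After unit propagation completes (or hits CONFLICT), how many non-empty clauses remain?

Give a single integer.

Answer: 3

Derivation:
unit clause [4] forces x4=T; simplify:
  drop -4 from [-1, 2, -4] -> [-1, 2]
  drop -4 from [-4, 1, 2] -> [1, 2]
  drop -4 from [-2, -4, -1] -> [-2, -1]
  satisfied 1 clause(s); 4 remain; assigned so far: [4]
unit clause [-3] forces x3=F; simplify:
  satisfied 1 clause(s); 3 remain; assigned so far: [3, 4]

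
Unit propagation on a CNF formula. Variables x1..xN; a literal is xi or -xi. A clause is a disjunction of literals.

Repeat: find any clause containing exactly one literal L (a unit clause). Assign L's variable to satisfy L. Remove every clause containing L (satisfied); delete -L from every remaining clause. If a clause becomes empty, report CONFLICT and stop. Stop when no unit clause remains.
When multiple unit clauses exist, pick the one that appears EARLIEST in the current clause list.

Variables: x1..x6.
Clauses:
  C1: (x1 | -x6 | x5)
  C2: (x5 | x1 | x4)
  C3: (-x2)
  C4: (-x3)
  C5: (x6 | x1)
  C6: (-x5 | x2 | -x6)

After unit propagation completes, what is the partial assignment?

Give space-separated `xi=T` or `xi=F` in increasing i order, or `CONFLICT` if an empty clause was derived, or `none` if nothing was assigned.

unit clause [-2] forces x2=F; simplify:
  drop 2 from [-5, 2, -6] -> [-5, -6]
  satisfied 1 clause(s); 5 remain; assigned so far: [2]
unit clause [-3] forces x3=F; simplify:
  satisfied 1 clause(s); 4 remain; assigned so far: [2, 3]

Answer: x2=F x3=F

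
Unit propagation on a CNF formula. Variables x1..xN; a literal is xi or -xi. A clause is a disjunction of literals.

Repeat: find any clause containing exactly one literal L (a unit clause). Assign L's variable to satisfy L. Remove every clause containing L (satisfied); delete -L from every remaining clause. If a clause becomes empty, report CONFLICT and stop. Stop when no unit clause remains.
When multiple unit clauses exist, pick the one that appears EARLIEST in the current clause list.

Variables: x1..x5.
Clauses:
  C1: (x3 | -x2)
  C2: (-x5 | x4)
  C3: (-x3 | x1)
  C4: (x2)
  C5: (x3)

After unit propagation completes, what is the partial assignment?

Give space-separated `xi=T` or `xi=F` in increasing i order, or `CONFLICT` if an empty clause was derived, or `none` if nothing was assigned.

Answer: x1=T x2=T x3=T

Derivation:
unit clause [2] forces x2=T; simplify:
  drop -2 from [3, -2] -> [3]
  satisfied 1 clause(s); 4 remain; assigned so far: [2]
unit clause [3] forces x3=T; simplify:
  drop -3 from [-3, 1] -> [1]
  satisfied 2 clause(s); 2 remain; assigned so far: [2, 3]
unit clause [1] forces x1=T; simplify:
  satisfied 1 clause(s); 1 remain; assigned so far: [1, 2, 3]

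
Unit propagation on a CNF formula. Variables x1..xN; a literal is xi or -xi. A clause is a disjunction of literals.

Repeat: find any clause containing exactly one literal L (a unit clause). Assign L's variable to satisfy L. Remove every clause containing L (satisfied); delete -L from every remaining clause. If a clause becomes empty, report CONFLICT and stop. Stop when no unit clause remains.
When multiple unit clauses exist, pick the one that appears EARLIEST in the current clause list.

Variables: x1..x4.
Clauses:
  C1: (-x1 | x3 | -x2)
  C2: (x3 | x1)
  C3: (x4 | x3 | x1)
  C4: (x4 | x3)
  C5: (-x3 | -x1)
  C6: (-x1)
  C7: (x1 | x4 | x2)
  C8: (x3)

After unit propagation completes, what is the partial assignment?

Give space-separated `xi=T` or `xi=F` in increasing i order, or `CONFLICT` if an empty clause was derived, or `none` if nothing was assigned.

Answer: x1=F x3=T

Derivation:
unit clause [-1] forces x1=F; simplify:
  drop 1 from [3, 1] -> [3]
  drop 1 from [4, 3, 1] -> [4, 3]
  drop 1 from [1, 4, 2] -> [4, 2]
  satisfied 3 clause(s); 5 remain; assigned so far: [1]
unit clause [3] forces x3=T; simplify:
  satisfied 4 clause(s); 1 remain; assigned so far: [1, 3]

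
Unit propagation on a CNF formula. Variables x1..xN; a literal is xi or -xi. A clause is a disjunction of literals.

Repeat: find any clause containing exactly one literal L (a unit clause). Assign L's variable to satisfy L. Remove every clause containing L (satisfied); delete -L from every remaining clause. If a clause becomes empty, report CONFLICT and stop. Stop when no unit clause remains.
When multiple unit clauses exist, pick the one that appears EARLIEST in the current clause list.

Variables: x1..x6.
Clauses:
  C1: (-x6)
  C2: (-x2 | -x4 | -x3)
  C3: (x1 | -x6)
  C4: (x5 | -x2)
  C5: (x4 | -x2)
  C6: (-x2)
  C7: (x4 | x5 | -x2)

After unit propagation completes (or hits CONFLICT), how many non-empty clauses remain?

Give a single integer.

unit clause [-6] forces x6=F; simplify:
  satisfied 2 clause(s); 5 remain; assigned so far: [6]
unit clause [-2] forces x2=F; simplify:
  satisfied 5 clause(s); 0 remain; assigned so far: [2, 6]

Answer: 0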